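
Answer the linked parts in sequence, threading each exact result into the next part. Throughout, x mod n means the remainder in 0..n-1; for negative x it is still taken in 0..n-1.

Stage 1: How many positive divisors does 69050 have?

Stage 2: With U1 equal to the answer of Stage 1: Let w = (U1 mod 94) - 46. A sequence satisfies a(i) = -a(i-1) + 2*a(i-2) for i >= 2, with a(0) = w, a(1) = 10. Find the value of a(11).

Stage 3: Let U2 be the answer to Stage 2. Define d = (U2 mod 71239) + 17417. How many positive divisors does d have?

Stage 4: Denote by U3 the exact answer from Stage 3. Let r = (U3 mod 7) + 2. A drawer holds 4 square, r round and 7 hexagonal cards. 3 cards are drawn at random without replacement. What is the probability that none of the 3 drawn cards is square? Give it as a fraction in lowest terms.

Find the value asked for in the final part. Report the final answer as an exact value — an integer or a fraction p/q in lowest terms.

Stage 1: 69050 = 2 * 5^2 * 1381; number of divisors = (1+1) * (2+1) * (1+1) = 12; answer 12
Stage 2: U1 = 12; w = -34; a(2) = -1*(10) + 2*(-34) = -78; iterating: a(2)=-78, a(3)=98, a(4)=-254, a(5)=450, a(6)=-958, a(7)=1858, a(8)=-3774, a(9)=7490, a(10)=-15038, a(11)=30018; answer 30018
Stage 3: U2 = 30018; d = 47435; 47435 = 5 * 53 * 179; number of divisors = (1+1) * (1+1) * (1+1) = 8; answer 8
Stage 4: U3 = 8; r = 3; total draws C(14,3) = 364; favorable C(10,3) = 120; P = 30/91; answer 30/91

30/91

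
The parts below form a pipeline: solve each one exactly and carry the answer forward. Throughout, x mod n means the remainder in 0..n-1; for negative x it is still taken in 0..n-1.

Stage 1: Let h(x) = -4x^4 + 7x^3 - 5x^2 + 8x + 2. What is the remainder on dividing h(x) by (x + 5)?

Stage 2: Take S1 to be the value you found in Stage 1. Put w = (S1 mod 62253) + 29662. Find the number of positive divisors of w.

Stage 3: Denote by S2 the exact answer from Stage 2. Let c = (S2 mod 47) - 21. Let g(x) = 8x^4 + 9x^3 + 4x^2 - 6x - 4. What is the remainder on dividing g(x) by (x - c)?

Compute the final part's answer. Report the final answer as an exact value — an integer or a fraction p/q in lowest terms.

209465

Stage 1: remainder = value at the root: -4*(-5)^4 + 7*(-5)^3 - 5*(-5)^2 + 8*(-5)^1 + 2 = (-2500) + (-875) + (-125) + (-40) + (2) = -3538; answer -3538
Stage 2: S1 = -3538; w = 88377; 88377 = 3 * 89 * 331; number of divisors = (1+1) * (1+1) * (1+1) = 8; answer 8
Stage 3: S2 = 8; c = -13; remainder = value at the root: 8*(-13)^4 + 9*(-13)^3 + 4*(-13)^2 - 6*(-13)^1 - 4 = (228488) + (-19773) + (676) + (78) + (-4) = 209465; answer 209465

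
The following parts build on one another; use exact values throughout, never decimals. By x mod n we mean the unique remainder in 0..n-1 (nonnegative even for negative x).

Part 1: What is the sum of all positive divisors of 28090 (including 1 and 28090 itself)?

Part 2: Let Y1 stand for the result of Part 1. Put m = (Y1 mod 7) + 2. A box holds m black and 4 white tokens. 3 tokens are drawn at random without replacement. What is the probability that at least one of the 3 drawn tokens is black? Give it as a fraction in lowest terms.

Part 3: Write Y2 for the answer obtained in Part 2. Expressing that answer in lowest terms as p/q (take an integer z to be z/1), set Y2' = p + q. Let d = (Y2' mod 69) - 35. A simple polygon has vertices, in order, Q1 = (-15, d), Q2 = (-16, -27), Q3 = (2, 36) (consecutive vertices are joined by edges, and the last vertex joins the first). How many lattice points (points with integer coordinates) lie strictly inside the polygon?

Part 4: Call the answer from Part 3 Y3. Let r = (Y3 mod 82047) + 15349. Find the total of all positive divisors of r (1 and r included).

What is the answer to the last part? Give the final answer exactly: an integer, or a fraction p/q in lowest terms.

Part 1: 28090 = 2 * 5 * 53^2; sigma = (1 + 2) * (1 + 5) * (1 + 53 + 2809) = 3 * 6 * 2863 = 51534; answer 51534
Part 2: Y1 = 51534; m = 2; total draws C(6,3) = 20; complement C(4,3) = 4; favorable 20 - 4 = 16; P = 4/5; answer 4/5
Part 3: Y2 = 4/5; threaded value p + q = 9; d = -26; cross terms: (-15*-27 - -16*-26)=-11, (-16*36 - 2*-27)=-522, (2*-26 - -15*36)=488; twice the area = |-45| = 45; area = 45/2; boundary points = 1 + 9 + 1 = 11; strictly interior points = area - boundary/2 + 1 = 18; answer 18
Part 4: Y3 = 18; r = 15367; 15367 = 11^2 * 127; sigma = (1 + 11 + 121) * (1 + 127) = 133 * 128 = 17024; answer 17024

17024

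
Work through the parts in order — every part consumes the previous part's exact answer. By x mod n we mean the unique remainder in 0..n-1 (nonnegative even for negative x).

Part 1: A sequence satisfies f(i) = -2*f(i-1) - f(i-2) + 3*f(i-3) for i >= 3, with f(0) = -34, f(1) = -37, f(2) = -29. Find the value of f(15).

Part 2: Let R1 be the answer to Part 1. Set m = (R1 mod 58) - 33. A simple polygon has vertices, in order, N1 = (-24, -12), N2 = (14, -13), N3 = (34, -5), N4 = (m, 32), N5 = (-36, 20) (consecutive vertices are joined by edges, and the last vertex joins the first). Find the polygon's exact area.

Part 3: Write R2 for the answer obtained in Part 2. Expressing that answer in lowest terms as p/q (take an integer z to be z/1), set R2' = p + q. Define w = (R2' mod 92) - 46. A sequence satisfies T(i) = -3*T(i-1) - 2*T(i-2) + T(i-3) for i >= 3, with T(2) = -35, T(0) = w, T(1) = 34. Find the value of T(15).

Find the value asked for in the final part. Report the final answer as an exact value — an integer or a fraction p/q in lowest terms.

Part 1: f(3) = -2*(-29) - 1*(-37) + 3*(-34) = -7; iterating: f(3)=-7, f(4)=-68, f(5)=56, f(6)=-65, f(7)=-130, f(8)=493, f(9)=-1051, f(10)=1219, f(11)=92, f(12)=-4556, f(13)=12677, f(14)=-20522, f(15)=14699; answer 14699
Part 2: R1 = 14699; m = -8; cross terms: (-24*-13 - 14*-12)=480, (14*-5 - 34*-13)=372, (34*32 - -8*-5)=1048, (-8*20 - -36*32)=992, (-36*-12 - -24*20)=912; twice the area = |3804| = 3804; area = 1902; answer 1902
Part 3: R2 = 1902; threaded value p + q = 1903; w = 17; T(3) = -3*(-35) - 2*(34) + 1*(17) = 54; iterating: T(3)=54, T(4)=-58, T(5)=31, T(6)=77, T(7)=-351, T(8)=930, T(9)=-2011, T(10)=3822, T(11)=-6514, T(12)=9887, T(13)=-12811, T(14)=12145, T(15)=-926; answer -926

-926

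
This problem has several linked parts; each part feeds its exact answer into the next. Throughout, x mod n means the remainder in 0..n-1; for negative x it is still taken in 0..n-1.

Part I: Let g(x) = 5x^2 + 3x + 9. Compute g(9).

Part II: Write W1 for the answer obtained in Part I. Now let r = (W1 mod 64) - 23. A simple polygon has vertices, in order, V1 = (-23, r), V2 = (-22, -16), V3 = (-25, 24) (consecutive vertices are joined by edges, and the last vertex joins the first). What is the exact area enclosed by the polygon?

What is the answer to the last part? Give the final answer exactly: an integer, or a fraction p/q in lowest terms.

Part I: 5*(9)^2 + 3*(9)^1 + 9 = (405) + (27) + (9) = 441; answer 441
Part II: W1 = 441; r = 34; cross terms: (-23*-16 - -22*34)=1116, (-22*24 - -25*-16)=-928, (-25*34 - -23*24)=-298; twice the area = |-110| = 110; area = 55; answer 55

55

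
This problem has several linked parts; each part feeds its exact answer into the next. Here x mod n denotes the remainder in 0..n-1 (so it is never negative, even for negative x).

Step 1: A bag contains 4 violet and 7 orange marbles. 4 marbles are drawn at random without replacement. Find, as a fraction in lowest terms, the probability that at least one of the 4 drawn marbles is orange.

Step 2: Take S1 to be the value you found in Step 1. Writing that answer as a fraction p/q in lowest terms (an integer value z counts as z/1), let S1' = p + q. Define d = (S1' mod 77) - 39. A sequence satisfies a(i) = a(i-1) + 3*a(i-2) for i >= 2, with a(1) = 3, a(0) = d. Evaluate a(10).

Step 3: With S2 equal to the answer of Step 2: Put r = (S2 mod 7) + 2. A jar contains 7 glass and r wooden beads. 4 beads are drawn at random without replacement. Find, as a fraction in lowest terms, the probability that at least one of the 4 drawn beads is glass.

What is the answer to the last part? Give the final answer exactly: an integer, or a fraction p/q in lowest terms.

140/143

Step 1: total draws C(11,4) = 330; complement C(4,4) = 1; favorable 330 - 1 = 329; P = 329/330; answer 329/330
Step 2: S1 = 329/330; threaded value p + q = 659; d = 4; a(2) = 1*(3) + 3*(4) = 15; iterating: a(2)=15, a(3)=24, a(4)=69, a(5)=141, a(6)=348, a(7)=771, a(8)=1815, a(9)=4128, a(10)=9573; answer 9573
Step 3: S2 = 9573; r = 6; total draws C(13,4) = 715; complement C(6,4) = 15; favorable 715 - 15 = 700; P = 140/143; answer 140/143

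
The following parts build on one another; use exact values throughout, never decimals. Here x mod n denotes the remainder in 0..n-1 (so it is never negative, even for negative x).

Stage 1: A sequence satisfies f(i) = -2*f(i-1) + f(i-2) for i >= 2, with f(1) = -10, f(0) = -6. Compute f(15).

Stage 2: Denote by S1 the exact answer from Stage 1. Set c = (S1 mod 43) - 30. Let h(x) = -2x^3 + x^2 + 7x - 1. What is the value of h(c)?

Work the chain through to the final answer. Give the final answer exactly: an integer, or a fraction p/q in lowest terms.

Stage 1: f(2) = -2*(-10) + 1*(-6) = 14; iterating: f(2)=14, f(3)=-38, f(4)=90, f(5)=-218, f(6)=526, f(7)=-1270, f(8)=3066, f(9)=-7402, f(10)=17870, f(11)=-43142, f(12)=104154, f(13)=-251450, f(14)=607054, f(15)=-1465558; answer -1465558
Stage 2: S1 = -1465558; c = -19; -2*(-19)^3 + 1*(-19)^2 + 7*(-19)^1 - 1 = (13718) + (361) + (-133) + (-1) = 13945; answer 13945

13945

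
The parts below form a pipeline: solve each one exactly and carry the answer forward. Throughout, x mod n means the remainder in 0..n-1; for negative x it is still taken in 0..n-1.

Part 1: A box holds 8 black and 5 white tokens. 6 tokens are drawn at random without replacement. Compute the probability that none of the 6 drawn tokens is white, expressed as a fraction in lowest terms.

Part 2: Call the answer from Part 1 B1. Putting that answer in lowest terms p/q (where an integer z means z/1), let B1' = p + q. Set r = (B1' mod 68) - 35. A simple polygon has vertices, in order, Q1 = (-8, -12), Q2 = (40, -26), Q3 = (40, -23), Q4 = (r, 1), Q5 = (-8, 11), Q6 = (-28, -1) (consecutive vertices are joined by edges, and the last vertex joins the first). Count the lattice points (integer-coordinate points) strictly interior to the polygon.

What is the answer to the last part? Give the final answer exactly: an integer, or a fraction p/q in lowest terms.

Part 1: total draws C(13,6) = 1716; favorable C(8,6) = 28; P = 7/429; answer 7/429
Part 2: B1 = 7/429; threaded value p + q = 436; r = -7; cross terms: (-8*-26 - 40*-12)=688, (40*-23 - 40*-26)=120, (40*1 - -7*-23)=-121, (-7*11 - -8*1)=-69, (-8*-1 - -28*11)=316, (-28*-12 - -8*-1)=328; twice the area = |1262| = 1262; area = 631; boundary points = 2 + 3 + 1 + 1 + 4 + 1 = 12; strictly interior points = area - boundary/2 + 1 = 626; answer 626

626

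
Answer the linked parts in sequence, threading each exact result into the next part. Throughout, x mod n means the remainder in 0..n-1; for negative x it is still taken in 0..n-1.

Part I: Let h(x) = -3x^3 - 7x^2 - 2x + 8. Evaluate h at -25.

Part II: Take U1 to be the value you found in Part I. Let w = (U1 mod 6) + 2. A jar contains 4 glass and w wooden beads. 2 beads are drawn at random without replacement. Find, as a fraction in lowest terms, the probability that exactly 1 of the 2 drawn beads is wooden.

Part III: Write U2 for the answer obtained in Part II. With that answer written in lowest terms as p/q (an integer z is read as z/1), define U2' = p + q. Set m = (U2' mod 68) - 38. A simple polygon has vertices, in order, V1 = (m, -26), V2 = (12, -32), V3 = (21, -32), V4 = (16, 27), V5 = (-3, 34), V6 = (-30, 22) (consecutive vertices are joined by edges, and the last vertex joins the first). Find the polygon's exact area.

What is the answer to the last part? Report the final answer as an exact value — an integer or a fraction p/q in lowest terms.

2424

Part I: -3*(-25)^3 - 7*(-25)^2 - 2*(-25)^1 + 8 = (46875) + (-4375) + (50) + (8) = 42558; answer 42558
Part II: U1 = 42558; w = 2; total draws C(6,2) = 15; favorable C(2,1)*C(4,1) = 8; P = 8/15; answer 8/15
Part III: U2 = 8/15; threaded value p + q = 23; m = -15; cross terms: (-15*-32 - 12*-26)=792, (12*-32 - 21*-32)=288, (21*27 - 16*-32)=1079, (16*34 - -3*27)=625, (-3*22 - -30*34)=954, (-30*-26 - -15*22)=1110; twice the area = |4848| = 4848; area = 2424; answer 2424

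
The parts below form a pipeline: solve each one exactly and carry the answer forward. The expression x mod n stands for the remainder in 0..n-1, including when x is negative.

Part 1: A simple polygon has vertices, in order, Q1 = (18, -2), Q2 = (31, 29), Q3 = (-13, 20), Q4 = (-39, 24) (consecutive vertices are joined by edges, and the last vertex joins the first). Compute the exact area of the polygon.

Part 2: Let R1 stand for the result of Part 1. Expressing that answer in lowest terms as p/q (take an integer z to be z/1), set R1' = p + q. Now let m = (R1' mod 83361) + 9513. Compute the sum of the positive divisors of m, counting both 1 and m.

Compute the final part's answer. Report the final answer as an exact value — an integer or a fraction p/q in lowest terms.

21600

Part 1: cross terms: (18*29 - 31*-2)=584, (31*20 - -13*29)=997, (-13*24 - -39*20)=468, (-39*-2 - 18*24)=-354; twice the area = |1695| = 1695; area = 1695/2; answer 1695/2
Part 2: R1 = 1695/2; threaded value p + q = 1697; m = 11210; 11210 = 2 * 5 * 19 * 59; sigma = (1 + 2) * (1 + 5) * (1 + 19) * (1 + 59) = 3 * 6 * 20 * 60 = 21600; answer 21600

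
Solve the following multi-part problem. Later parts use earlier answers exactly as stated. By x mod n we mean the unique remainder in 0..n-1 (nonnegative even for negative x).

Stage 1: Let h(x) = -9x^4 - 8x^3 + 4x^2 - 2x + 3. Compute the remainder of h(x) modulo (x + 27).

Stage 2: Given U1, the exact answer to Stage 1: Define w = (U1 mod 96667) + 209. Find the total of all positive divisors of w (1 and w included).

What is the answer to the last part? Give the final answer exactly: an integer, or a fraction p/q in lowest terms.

19068

Stage 1: remainder = value at the root: -9*(-27)^4 - 8*(-27)^3 + 4*(-27)^2 - 2*(-27)^1 + 3 = (-4782969) + (157464) + (2916) + (54) + (3) = -4622532; answer -4622532
Stage 2: U1 = -4622532; w = 17693; 17693 = 13 * 1361; sigma = (1 + 13) * (1 + 1361) = 14 * 1362 = 19068; answer 19068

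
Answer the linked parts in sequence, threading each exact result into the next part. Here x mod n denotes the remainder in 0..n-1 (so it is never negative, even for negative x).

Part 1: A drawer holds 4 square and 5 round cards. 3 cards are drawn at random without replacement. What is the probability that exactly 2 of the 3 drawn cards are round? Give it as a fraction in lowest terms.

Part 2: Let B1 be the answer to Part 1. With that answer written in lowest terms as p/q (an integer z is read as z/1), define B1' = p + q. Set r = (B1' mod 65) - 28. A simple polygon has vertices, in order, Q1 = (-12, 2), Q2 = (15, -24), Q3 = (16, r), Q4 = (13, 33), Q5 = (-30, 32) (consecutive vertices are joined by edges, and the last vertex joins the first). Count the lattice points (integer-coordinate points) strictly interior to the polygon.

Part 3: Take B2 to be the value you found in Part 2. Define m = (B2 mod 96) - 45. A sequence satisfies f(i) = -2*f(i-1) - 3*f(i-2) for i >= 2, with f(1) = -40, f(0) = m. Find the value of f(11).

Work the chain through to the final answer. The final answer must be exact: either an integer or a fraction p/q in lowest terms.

12962

Part 1: total draws C(9,3) = 84; favorable C(5,2)*C(4,1) = 40; P = 10/21; answer 10/21
Part 2: B1 = 10/21; threaded value p + q = 31; r = 3; cross terms: (-12*-24 - 15*2)=258, (15*3 - 16*-24)=429, (16*33 - 13*3)=489, (13*32 - -30*33)=1406, (-30*2 - -12*32)=324; twice the area = |2906| = 2906; area = 1453; boundary points = 1 + 1 + 3 + 1 + 6 = 12; strictly interior points = area - boundary/2 + 1 = 1448; answer 1448
Part 3: B2 = 1448; m = -37; f(2) = -2*(-40) - 3*(-37) = 191; iterating: f(2)=191, f(3)=-262, f(4)=-49, f(5)=884, f(6)=-1621, f(7)=590, f(8)=3683, f(9)=-9136, f(10)=7223, f(11)=12962; answer 12962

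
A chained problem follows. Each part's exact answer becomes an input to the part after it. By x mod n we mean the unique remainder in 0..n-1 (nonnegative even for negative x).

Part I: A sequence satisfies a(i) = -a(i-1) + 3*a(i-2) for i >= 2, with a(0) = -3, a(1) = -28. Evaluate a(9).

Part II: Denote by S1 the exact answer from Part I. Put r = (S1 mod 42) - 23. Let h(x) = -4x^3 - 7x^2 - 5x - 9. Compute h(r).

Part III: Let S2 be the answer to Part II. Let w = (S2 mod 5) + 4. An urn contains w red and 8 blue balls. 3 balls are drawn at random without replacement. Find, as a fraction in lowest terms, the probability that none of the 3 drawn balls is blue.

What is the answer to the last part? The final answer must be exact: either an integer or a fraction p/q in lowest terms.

Part I: a(2) = -1*(-28) + 3*(-3) = 19; iterating: a(2)=19, a(3)=-103, a(4)=160, a(5)=-469, a(6)=949, a(7)=-2356, a(8)=5203, a(9)=-12271; answer -12271
Part II: S1 = -12271; r = 12; -4*(12)^3 - 7*(12)^2 - 5*(12)^1 - 9 = (-6912) + (-1008) + (-60) + (-9) = -7989; answer -7989
Part III: S2 = -7989; w = 5; total draws C(13,3) = 286; favorable C(5,3) = 10; P = 5/143; answer 5/143

5/143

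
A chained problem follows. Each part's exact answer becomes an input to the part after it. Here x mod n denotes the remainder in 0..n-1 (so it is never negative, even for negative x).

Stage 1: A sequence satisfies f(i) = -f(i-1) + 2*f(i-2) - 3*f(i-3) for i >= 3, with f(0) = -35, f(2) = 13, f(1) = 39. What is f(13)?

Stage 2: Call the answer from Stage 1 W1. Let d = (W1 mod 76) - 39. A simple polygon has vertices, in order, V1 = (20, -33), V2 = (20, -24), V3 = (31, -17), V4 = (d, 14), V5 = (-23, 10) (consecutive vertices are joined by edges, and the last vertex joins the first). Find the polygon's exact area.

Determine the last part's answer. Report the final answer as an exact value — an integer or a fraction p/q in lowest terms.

Stage 1: f(3) = -1*(13) + 2*(39) - 3*(-35) = 170; iterating: f(3)=170, f(4)=-261, f(5)=562, f(6)=-1594, f(7)=3501, f(8)=-8375, f(9)=20159, f(10)=-47412, f(11)=112855, f(12)=-268156, f(13)=636102; answer 636102
Stage 2: W1 = 636102; d = 19; cross terms: (20*-24 - 20*-33)=180, (20*-17 - 31*-24)=404, (31*14 - 19*-17)=757, (19*10 - -23*14)=512, (-23*-33 - 20*10)=559; twice the area = |2412| = 2412; area = 1206; answer 1206

1206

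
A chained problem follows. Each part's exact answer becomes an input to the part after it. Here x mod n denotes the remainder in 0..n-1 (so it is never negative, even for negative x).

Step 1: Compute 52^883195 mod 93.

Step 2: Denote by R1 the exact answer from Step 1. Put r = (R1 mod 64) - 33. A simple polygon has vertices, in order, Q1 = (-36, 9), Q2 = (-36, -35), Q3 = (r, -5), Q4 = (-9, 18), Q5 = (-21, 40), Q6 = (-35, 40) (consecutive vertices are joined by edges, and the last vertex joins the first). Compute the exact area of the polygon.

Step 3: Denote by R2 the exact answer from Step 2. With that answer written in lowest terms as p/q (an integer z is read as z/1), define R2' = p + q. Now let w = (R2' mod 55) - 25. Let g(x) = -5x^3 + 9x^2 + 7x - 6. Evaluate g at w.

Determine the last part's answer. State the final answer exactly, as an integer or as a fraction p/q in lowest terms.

Step 1: squarings mod 93: 52^1=52, 52^2=7, 52^4=49, 52^8=76, 52^16=10, 52^32=7, 52^64=49, 52^128=76, 52^256=10, 52^512=7, 52^1024=49, 52^2048=76, 52^4096=10, 52^8192=7, 52^16384=49, 52^32768=76, 52^65536=10, 52^131072=7, 52^262144=49, 52^524288=76; 52^883195 = 52^1 * 52^2 * 52^8 * 52^16 * 52^32 * 52^64 * 52^128 * 52^256 * 52^2048 * 52^4096 * 52^8192 * 52^16384 * 52^65536 * 52^262144 * 52^524288 = 88 (mod 93); answer 88
Step 2: R1 = 88; r = -9; cross terms: (-36*-35 - -36*9)=1584, (-36*-5 - -9*-35)=-135, (-9*18 - -9*-5)=-207, (-9*40 - -21*18)=18, (-21*40 - -35*40)=560, (-35*9 - -36*40)=1125; twice the area = |2945| = 2945; area = 2945/2; answer 2945/2
Step 3: R2 = 2945/2; threaded value p + q = 2947; w = 7; -5*(7)^3 + 9*(7)^2 + 7*(7)^1 - 6 = (-1715) + (441) + (49) + (-6) = -1231; answer -1231

-1231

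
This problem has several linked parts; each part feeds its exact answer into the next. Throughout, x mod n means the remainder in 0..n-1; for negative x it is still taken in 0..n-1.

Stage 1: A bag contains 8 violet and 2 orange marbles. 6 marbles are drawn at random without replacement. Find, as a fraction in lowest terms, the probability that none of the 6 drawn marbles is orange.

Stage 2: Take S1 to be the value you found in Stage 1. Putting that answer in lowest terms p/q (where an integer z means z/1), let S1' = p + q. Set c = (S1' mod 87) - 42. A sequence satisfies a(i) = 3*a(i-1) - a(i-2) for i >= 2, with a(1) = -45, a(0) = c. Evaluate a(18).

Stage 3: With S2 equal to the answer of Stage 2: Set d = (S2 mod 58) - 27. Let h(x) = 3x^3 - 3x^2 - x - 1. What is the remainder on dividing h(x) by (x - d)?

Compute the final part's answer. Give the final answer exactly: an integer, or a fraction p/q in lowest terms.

-18451

Stage 1: total draws C(10,6) = 210; favorable C(8,6) = 28; P = 2/15; answer 2/15
Stage 2: S1 = 2/15; threaded value p + q = 17; c = -25; a(2) = 3*(-45) - 1*(-25) = -110; iterating: a(2)=-110, a(3)=-285, a(4)=-745, a(5)=-1950, a(6)=-5105, a(7)=-13365, a(8)=-34990, a(9)=-91605, a(10)=-239825, a(11)=-627870, a(12)=-1643785, a(13)=-4303485, a(14)=-11266670, a(15)=-29496525, a(16)=-77222905, a(17)=-202172190, a(18)=-529293665; answer -529293665
Stage 3: S2 = -529293665; d = -18; remainder = value at the root: 3*(-18)^3 - 3*(-18)^2 - 1*(-18)^1 - 1 = (-17496) + (-972) + (18) + (-1) = -18451; answer -18451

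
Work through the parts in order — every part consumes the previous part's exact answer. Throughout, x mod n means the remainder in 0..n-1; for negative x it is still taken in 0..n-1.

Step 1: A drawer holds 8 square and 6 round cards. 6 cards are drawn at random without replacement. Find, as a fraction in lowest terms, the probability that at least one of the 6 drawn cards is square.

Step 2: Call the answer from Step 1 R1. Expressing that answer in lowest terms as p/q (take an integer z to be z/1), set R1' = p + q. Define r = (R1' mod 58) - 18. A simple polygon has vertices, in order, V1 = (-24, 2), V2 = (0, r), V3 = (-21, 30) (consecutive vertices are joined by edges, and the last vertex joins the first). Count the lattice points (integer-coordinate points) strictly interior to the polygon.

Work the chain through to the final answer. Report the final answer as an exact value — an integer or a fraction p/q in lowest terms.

319

Step 1: total draws C(14,6) = 3003; complement C(6,6) = 1; favorable 3003 - 1 = 3002; P = 3002/3003; answer 3002/3003
Step 2: R1 = 3002/3003; threaded value p + q = 6005; r = 13; cross terms: (-24*13 - 0*2)=-312, (0*30 - -21*13)=273, (-21*2 - -24*30)=678; twice the area = |639| = 639; area = 639/2; boundary points = 1 + 1 + 1 = 3; strictly interior points = area - boundary/2 + 1 = 319; answer 319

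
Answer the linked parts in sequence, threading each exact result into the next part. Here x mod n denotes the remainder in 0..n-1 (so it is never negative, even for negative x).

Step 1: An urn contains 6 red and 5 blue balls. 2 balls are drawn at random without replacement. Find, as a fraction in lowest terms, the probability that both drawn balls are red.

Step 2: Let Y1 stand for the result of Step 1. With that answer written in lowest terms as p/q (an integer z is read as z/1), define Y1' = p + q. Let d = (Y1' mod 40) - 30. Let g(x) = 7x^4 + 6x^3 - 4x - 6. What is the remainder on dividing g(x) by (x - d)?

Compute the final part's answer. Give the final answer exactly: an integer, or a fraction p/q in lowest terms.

Step 1: total draws C(11,2) = 55; favorable C(6,2) = 15; P = 3/11; answer 3/11
Step 2: Y1 = 3/11; threaded value p + q = 14; d = -16; remainder = value at the root: 7*(-16)^4 + 6*(-16)^3 - 4*(-16)^1 - 6 = (458752) + (-24576) + (64) + (-6) = 434234; answer 434234

434234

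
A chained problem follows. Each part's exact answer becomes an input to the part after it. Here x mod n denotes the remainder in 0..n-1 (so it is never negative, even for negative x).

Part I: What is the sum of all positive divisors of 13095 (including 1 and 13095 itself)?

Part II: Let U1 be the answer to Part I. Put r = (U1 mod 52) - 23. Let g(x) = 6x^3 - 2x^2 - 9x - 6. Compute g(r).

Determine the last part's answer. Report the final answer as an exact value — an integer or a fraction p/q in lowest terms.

Part I: 13095 = 3^3 * 5 * 97; sigma = (1 + 3 + 9 + 27) * (1 + 5) * (1 + 97) = 40 * 6 * 98 = 23520; answer 23520
Part II: U1 = 23520; r = -7; 6*(-7)^3 - 2*(-7)^2 - 9*(-7)^1 - 6 = (-2058) + (-98) + (63) + (-6) = -2099; answer -2099

-2099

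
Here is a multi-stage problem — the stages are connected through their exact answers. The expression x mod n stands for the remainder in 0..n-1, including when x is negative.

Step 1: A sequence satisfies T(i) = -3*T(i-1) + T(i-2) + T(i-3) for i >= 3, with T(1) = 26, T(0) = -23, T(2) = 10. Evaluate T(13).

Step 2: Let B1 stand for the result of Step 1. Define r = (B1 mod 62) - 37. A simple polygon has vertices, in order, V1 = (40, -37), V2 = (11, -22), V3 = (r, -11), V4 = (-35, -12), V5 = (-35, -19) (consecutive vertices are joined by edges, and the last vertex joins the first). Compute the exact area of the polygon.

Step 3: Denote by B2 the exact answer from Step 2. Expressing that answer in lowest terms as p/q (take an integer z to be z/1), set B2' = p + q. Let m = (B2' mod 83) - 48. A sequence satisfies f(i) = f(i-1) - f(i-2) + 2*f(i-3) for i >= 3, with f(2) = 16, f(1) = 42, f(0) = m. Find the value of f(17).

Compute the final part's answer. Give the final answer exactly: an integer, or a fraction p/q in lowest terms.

2276

Step 1: T(3) = -3*(10) + 1*(26) + 1*(-23) = -27; iterating: T(3)=-27, T(4)=117, T(5)=-368, T(6)=1194, T(7)=-3833, T(8)=12325, T(9)=-39614, T(10)=127334, T(11)=-409291, T(12)=1315593, T(13)=-4228736; answer -4228736
Step 2: B1 = -4228736; r = -1; cross terms: (40*-22 - 11*-37)=-473, (11*-11 - -1*-22)=-143, (-1*-12 - -35*-11)=-373, (-35*-19 - -35*-12)=245, (-35*-37 - 40*-19)=2055; twice the area = |1311| = 1311; area = 1311/2; answer 1311/2
Step 3: B2 = 1311/2; threaded value p + q = 1313; m = 20; f(3) = 1*(16) - 1*(42) + 2*(20) = 14; iterating: f(3)=14, f(4)=82, f(5)=100, f(6)=46, f(7)=110, f(8)=264, f(9)=246, f(10)=202, f(11)=484, f(12)=774, f(13)=694, f(14)=888, f(15)=1742, f(16)=2242, f(17)=2276; answer 2276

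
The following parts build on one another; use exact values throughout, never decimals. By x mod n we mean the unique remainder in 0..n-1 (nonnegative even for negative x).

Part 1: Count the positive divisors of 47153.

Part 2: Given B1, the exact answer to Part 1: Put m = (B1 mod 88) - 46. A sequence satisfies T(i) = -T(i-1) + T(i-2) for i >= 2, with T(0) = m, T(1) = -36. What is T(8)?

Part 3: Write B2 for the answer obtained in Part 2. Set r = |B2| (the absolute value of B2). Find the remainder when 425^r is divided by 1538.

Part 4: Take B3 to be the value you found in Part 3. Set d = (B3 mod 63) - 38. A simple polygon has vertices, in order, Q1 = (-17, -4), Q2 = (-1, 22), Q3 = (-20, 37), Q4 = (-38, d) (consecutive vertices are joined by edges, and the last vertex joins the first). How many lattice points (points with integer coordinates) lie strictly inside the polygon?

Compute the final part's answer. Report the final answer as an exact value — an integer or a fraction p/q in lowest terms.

Part 1: 47153 = 61 * 773; number of divisors = (1+1) * (1+1) = 4; answer 4
Part 2: B1 = 4; m = -42; T(2) = -1*(-36) + 1*(-42) = -6; iterating: T(2)=-6, T(3)=-30, T(4)=24, T(5)=-54, T(6)=78, T(7)=-132, T(8)=210; answer 210
Part 3: B2 = 210; r = 210; squarings mod 1538: 425^1=425, 425^2=679, 425^4=1179, 425^8=1227, 425^16=1365, 425^32=707, 425^64=1537, 425^128=1; 425^210 = 425^2 * 425^16 * 425^64 * 425^128 = 579 (mod 1538); answer 579
Part 4: B3 = 579; d = -26; cross terms: (-17*22 - -1*-4)=-378, (-1*37 - -20*22)=403, (-20*-26 - -38*37)=1926, (-38*-4 - -17*-26)=-290; twice the area = |1661| = 1661; area = 1661/2; boundary points = 2 + 1 + 9 + 1 = 13; strictly interior points = area - boundary/2 + 1 = 825; answer 825

825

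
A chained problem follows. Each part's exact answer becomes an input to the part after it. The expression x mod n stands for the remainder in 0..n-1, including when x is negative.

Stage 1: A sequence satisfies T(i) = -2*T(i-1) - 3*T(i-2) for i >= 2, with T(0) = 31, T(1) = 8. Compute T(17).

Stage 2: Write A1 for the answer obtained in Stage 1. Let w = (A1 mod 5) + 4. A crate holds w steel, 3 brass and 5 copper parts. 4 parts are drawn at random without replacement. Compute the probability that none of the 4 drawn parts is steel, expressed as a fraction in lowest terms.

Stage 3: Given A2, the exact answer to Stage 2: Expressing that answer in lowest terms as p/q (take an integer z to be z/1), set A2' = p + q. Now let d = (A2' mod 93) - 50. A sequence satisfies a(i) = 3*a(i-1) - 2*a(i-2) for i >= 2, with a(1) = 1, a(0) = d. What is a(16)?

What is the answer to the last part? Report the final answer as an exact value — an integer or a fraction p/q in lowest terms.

Stage 1: T(2) = -2*(8) - 3*(31) = -109; iterating: T(2)=-109, T(3)=194, T(4)=-61, T(5)=-460, T(6)=1103, T(7)=-826, T(8)=-1657, T(9)=5792, T(10)=-6613, T(11)=-4150, T(12)=28139, T(13)=-43828, T(14)=3239, T(15)=125006, T(16)=-259729, T(17)=144440; answer 144440
Stage 2: A1 = 144440; w = 4; total draws C(12,4) = 495; favorable C(8,4) = 70; P = 14/99; answer 14/99
Stage 3: A2 = 14/99; threaded value p + q = 113; d = -30; a(2) = 3*(1) - 2*(-30) = 63; iterating: a(2)=63, a(3)=187, a(4)=435, a(5)=931, a(6)=1923, a(7)=3907, a(8)=7875, a(9)=15811, a(10)=31683, a(11)=63427, a(12)=126915, a(13)=253891, a(14)=507843, a(15)=1015747, a(16)=2031555; answer 2031555

2031555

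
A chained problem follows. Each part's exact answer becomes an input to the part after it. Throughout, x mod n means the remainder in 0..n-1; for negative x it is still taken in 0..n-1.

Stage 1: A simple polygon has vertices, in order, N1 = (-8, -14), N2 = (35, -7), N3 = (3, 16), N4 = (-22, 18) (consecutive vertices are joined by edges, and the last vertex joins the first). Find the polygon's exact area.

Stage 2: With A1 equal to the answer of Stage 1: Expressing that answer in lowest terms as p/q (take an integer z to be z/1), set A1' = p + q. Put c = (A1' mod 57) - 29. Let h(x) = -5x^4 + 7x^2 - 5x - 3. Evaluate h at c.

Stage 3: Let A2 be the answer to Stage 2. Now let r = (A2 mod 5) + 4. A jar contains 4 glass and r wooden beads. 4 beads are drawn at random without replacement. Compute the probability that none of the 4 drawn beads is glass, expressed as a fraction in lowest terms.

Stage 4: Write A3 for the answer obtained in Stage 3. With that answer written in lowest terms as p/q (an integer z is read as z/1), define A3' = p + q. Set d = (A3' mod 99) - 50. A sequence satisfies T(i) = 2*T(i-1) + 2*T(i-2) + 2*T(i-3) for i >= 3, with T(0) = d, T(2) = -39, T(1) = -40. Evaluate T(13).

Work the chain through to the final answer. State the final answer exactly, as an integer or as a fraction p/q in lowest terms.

Stage 1: cross terms: (-8*-7 - 35*-14)=546, (35*16 - 3*-7)=581, (3*18 - -22*16)=406, (-22*-14 - -8*18)=452; twice the area = |1985| = 1985; area = 1985/2; answer 1985/2
Stage 2: A1 = 1985/2; threaded value p + q = 1987; c = 20; -5*(20)^4 + 7*(20)^2 - 5*(20)^1 - 3 = (-800000) + (2800) + (-100) + (-3) = -797303; answer -797303
Stage 3: A2 = -797303; r = 6; total draws C(10,4) = 210; favorable C(6,4) = 15; P = 1/14; answer 1/14
Stage 4: A3 = 1/14; threaded value p + q = 15; d = -35; T(3) = 2*(-39) + 2*(-40) + 2*(-35) = -228; iterating: T(3)=-228, T(4)=-614, T(5)=-1762, T(6)=-5208, T(7)=-15168, T(8)=-44276, T(9)=-129304, T(10)=-377496, T(11)=-1102152, T(12)=-3217904, T(13)=-9395104; answer -9395104

-9395104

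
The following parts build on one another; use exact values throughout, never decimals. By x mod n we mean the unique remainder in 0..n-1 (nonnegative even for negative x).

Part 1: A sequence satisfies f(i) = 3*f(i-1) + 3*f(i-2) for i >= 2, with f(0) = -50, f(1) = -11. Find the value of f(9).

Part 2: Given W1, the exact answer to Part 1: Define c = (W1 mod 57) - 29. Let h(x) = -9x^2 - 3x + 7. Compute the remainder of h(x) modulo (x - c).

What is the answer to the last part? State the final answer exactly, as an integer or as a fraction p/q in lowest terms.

Part 1: f(2) = 3*(-11) + 3*(-50) = -183; iterating: f(2)=-183, f(3)=-582, f(4)=-2295, f(5)=-8631, f(6)=-32778, f(7)=-124227, f(8)=-471015, f(9)=-1785726; answer -1785726
Part 2: W1 = -1785726; c = -2; remainder = value at the root: -9*(-2)^2 - 3*(-2)^1 + 7 = (-36) + (6) + (7) = -23; answer -23

-23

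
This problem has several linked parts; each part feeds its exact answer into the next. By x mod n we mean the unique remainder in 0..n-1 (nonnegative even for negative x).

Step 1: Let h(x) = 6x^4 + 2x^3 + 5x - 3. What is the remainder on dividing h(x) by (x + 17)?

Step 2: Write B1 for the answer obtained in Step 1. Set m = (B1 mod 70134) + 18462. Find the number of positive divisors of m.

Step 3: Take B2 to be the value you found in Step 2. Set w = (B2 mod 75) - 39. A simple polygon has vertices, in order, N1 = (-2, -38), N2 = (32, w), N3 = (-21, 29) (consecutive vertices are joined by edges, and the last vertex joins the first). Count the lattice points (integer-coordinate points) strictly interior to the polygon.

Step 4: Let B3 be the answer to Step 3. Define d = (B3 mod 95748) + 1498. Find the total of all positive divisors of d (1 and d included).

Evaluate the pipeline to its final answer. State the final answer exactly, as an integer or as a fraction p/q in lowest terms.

Step 1: remainder = value at the root: 6*(-17)^4 + 2*(-17)^3 + 5*(-17)^1 - 3 = (501126) + (-9826) + (-85) + (-3) = 491212; answer 491212
Step 2: B1 = 491212; m = 18736; 18736 = 2^4 * 1171; number of divisors = (4+1) * (1+1) = 10; answer 10
Step 3: B2 = 10; w = -29; cross terms: (-2*-29 - 32*-38)=1274, (32*29 - -21*-29)=319, (-21*-38 - -2*29)=856; twice the area = |2449| = 2449; area = 2449/2; boundary points = 1 + 1 + 1 = 3; strictly interior points = area - boundary/2 + 1 = 1224; answer 1224
Step 4: B3 = 1224; d = 2722; 2722 = 2 * 1361; sigma = (1 + 2) * (1 + 1361) = 3 * 1362 = 4086; answer 4086

4086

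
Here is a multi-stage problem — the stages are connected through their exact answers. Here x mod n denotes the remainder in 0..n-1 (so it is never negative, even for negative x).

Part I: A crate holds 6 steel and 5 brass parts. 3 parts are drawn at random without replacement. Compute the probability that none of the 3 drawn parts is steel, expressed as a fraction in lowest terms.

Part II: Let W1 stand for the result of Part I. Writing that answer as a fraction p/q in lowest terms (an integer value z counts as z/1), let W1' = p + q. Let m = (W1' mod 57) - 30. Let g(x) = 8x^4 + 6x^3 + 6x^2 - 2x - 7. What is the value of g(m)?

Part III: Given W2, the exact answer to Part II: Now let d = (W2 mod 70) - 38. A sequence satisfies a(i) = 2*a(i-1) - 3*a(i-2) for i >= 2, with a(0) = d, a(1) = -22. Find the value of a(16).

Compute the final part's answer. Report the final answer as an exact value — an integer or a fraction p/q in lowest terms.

Part I: total draws C(11,3) = 165; favorable C(5,3) = 10; P = 2/33; answer 2/33
Part II: W1 = 2/33; threaded value p + q = 35; m = 5; 8*(5)^4 + 6*(5)^3 + 6*(5)^2 - 2*(5)^1 - 7 = (5000) + (750) + (150) + (-10) + (-7) = 5883; answer 5883
Part III: W2 = 5883; d = -35; a(2) = 2*(-22) - 3*(-35) = 61; iterating: a(2)=61, a(3)=188, a(4)=193, a(5)=-178, a(6)=-935, a(7)=-1336, a(8)=133, a(9)=4274, a(10)=8149, a(11)=3476, a(12)=-17495, a(13)=-45418, a(14)=-38351, a(15)=59552, a(16)=234157; answer 234157

234157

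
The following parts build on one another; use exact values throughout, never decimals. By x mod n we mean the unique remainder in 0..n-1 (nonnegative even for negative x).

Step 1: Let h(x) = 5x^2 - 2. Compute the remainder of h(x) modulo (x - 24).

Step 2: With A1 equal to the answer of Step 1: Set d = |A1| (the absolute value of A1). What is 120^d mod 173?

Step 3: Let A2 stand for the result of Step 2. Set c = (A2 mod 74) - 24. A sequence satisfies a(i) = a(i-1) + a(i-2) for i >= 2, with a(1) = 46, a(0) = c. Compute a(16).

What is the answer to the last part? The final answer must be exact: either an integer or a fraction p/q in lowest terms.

40522

Step 1: remainder = value at the root: 5*(24)^2 - 2 = (2880) + (-2) = 2878; answer 2878
Step 2: A1 = 2878; d = 2878; squarings mod 173: 120^1=120, 120^2=41, 120^4=124, 120^8=152, 120^16=95, 120^32=29, 120^64=149, 120^128=57, 120^256=135, 120^512=60, 120^1024=140, 120^2048=51; 120^2878 = 120^2 * 120^4 * 120^8 * 120^16 * 120^32 * 120^256 * 120^512 * 120^2048 = 90 (mod 173); answer 90
Step 3: A2 = 90; c = -8; a(2) = 1*(46) + 1*(-8) = 38; iterating: a(2)=38, a(3)=84, a(4)=122, a(5)=206, a(6)=328, a(7)=534, a(8)=862, a(9)=1396, a(10)=2258, a(11)=3654, a(12)=5912, a(13)=9566, a(14)=15478, a(15)=25044, a(16)=40522; answer 40522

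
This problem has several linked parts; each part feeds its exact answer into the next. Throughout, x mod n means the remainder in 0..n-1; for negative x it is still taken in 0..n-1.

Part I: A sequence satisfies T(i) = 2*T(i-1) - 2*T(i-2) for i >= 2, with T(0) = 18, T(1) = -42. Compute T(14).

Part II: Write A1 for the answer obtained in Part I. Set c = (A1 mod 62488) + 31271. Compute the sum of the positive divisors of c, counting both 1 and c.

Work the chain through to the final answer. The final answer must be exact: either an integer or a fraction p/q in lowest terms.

42504

Part I: T(2) = 2*(-42) - 2*(18) = -120; iterating: T(2)=-120, T(3)=-156, T(4)=-72, T(5)=168, T(6)=480, T(7)=624, T(8)=288, T(9)=-672, T(10)=-1920, T(11)=-2496, T(12)=-1152, T(13)=2688, T(14)=7680; answer 7680
Part II: A1 = 7680; c = 38951; 38951 = 11 * 3541; sigma = (1 + 11) * (1 + 3541) = 12 * 3542 = 42504; answer 42504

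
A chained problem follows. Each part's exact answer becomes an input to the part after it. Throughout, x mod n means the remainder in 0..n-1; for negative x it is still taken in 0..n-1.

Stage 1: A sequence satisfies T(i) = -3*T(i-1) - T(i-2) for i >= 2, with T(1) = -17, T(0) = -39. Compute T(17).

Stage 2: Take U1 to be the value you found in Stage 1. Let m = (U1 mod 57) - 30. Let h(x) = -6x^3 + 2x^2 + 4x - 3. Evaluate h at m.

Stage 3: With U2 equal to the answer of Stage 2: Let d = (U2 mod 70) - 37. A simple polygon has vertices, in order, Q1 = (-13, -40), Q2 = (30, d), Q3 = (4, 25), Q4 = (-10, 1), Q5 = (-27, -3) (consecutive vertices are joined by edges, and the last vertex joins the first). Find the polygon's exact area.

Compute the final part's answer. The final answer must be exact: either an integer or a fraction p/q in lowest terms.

1481

Stage 1: T(2) = -3*(-17) - 1*(-39) = 90; iterating: T(2)=90, T(3)=-253, T(4)=669, T(5)=-1754, T(6)=4593, T(7)=-12025, T(8)=31482, T(9)=-82421, T(10)=215781, T(11)=-564922, T(12)=1478985, T(13)=-3872033, T(14)=10137114, T(15)=-26539309, T(16)=69480813, T(17)=-181903130; answer -181903130
Stage 2: U1 = -181903130; m = -29; -6*(-29)^3 + 2*(-29)^2 + 4*(-29)^1 - 3 = (146334) + (1682) + (-116) + (-3) = 147897; answer 147897
Stage 3: U2 = 147897; d = 20; cross terms: (-13*20 - 30*-40)=940, (30*25 - 4*20)=670, (4*1 - -10*25)=254, (-10*-3 - -27*1)=57, (-27*-40 - -13*-3)=1041; twice the area = |2962| = 2962; area = 1481; answer 1481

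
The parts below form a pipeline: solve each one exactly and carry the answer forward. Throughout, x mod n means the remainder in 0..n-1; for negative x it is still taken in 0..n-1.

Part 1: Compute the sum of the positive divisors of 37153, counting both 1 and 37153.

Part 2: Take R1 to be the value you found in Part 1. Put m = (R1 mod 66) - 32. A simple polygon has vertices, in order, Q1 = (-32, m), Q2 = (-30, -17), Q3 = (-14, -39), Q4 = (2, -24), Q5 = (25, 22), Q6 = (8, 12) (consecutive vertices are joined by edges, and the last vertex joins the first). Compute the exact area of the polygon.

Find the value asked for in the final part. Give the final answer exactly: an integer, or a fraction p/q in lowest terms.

1369

Part 1: 37153 = 53 * 701; sigma = (1 + 53) * (1 + 701) = 54 * 702 = 37908; answer 37908
Part 2: R1 = 37908; m = -8; cross terms: (-32*-17 - -30*-8)=304, (-30*-39 - -14*-17)=932, (-14*-24 - 2*-39)=414, (2*22 - 25*-24)=644, (25*12 - 8*22)=124, (8*-8 - -32*12)=320; twice the area = |2738| = 2738; area = 1369; answer 1369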